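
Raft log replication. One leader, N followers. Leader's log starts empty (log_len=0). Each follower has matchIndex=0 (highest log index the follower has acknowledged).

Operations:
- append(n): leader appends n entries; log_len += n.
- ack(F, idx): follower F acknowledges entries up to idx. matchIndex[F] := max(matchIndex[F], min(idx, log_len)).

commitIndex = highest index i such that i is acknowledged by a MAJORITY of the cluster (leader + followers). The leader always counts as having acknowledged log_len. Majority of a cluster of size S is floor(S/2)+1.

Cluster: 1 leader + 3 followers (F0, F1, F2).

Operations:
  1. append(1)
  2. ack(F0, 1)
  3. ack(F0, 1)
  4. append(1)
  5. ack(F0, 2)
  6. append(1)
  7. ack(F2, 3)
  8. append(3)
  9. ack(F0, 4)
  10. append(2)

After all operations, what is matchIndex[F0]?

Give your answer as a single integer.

Op 1: append 1 -> log_len=1
Op 2: F0 acks idx 1 -> match: F0=1 F1=0 F2=0; commitIndex=0
Op 3: F0 acks idx 1 -> match: F0=1 F1=0 F2=0; commitIndex=0
Op 4: append 1 -> log_len=2
Op 5: F0 acks idx 2 -> match: F0=2 F1=0 F2=0; commitIndex=0
Op 6: append 1 -> log_len=3
Op 7: F2 acks idx 3 -> match: F0=2 F1=0 F2=3; commitIndex=2
Op 8: append 3 -> log_len=6
Op 9: F0 acks idx 4 -> match: F0=4 F1=0 F2=3; commitIndex=3
Op 10: append 2 -> log_len=8

Answer: 4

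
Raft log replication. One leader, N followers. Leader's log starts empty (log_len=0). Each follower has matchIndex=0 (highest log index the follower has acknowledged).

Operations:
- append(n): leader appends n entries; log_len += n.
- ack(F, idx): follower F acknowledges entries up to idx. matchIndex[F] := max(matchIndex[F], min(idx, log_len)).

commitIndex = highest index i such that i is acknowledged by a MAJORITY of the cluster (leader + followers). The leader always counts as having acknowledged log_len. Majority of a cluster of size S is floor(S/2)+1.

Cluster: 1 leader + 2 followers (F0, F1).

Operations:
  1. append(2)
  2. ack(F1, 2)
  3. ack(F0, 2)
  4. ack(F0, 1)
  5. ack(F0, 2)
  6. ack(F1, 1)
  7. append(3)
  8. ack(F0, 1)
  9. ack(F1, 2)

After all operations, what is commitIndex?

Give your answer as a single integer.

Answer: 2

Derivation:
Op 1: append 2 -> log_len=2
Op 2: F1 acks idx 2 -> match: F0=0 F1=2; commitIndex=2
Op 3: F0 acks idx 2 -> match: F0=2 F1=2; commitIndex=2
Op 4: F0 acks idx 1 -> match: F0=2 F1=2; commitIndex=2
Op 5: F0 acks idx 2 -> match: F0=2 F1=2; commitIndex=2
Op 6: F1 acks idx 1 -> match: F0=2 F1=2; commitIndex=2
Op 7: append 3 -> log_len=5
Op 8: F0 acks idx 1 -> match: F0=2 F1=2; commitIndex=2
Op 9: F1 acks idx 2 -> match: F0=2 F1=2; commitIndex=2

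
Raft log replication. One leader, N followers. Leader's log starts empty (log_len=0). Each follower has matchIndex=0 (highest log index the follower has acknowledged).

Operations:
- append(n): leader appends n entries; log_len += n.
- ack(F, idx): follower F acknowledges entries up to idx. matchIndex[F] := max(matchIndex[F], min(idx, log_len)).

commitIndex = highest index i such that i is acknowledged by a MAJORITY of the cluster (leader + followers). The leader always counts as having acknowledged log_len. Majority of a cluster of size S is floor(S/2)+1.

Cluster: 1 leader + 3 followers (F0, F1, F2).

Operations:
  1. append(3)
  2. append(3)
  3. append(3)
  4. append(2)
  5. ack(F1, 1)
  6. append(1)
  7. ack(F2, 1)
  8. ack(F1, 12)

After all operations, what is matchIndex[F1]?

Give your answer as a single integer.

Op 1: append 3 -> log_len=3
Op 2: append 3 -> log_len=6
Op 3: append 3 -> log_len=9
Op 4: append 2 -> log_len=11
Op 5: F1 acks idx 1 -> match: F0=0 F1=1 F2=0; commitIndex=0
Op 6: append 1 -> log_len=12
Op 7: F2 acks idx 1 -> match: F0=0 F1=1 F2=1; commitIndex=1
Op 8: F1 acks idx 12 -> match: F0=0 F1=12 F2=1; commitIndex=1

Answer: 12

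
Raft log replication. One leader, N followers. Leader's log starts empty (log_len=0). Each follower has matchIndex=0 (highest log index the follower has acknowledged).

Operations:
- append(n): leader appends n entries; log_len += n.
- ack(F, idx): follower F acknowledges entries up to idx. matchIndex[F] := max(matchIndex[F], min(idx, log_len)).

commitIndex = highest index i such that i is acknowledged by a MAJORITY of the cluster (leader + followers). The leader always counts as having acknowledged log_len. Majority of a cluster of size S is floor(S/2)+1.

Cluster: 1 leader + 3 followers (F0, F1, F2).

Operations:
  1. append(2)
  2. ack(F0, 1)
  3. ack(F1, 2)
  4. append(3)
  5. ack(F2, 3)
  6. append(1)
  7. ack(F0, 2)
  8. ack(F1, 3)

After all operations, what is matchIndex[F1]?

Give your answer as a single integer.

Answer: 3

Derivation:
Op 1: append 2 -> log_len=2
Op 2: F0 acks idx 1 -> match: F0=1 F1=0 F2=0; commitIndex=0
Op 3: F1 acks idx 2 -> match: F0=1 F1=2 F2=0; commitIndex=1
Op 4: append 3 -> log_len=5
Op 5: F2 acks idx 3 -> match: F0=1 F1=2 F2=3; commitIndex=2
Op 6: append 1 -> log_len=6
Op 7: F0 acks idx 2 -> match: F0=2 F1=2 F2=3; commitIndex=2
Op 8: F1 acks idx 3 -> match: F0=2 F1=3 F2=3; commitIndex=3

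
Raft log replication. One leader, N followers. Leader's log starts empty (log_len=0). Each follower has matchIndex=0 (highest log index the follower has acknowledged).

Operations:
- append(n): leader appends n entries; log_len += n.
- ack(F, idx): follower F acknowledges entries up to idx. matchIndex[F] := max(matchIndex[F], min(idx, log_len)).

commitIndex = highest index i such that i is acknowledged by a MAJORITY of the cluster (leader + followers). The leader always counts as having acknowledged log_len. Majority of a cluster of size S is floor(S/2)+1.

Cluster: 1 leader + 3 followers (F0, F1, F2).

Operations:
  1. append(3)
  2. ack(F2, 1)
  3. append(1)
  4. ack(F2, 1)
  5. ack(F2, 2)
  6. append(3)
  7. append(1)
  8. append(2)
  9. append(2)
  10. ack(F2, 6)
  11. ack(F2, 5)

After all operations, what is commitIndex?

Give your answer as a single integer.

Op 1: append 3 -> log_len=3
Op 2: F2 acks idx 1 -> match: F0=0 F1=0 F2=1; commitIndex=0
Op 3: append 1 -> log_len=4
Op 4: F2 acks idx 1 -> match: F0=0 F1=0 F2=1; commitIndex=0
Op 5: F2 acks idx 2 -> match: F0=0 F1=0 F2=2; commitIndex=0
Op 6: append 3 -> log_len=7
Op 7: append 1 -> log_len=8
Op 8: append 2 -> log_len=10
Op 9: append 2 -> log_len=12
Op 10: F2 acks idx 6 -> match: F0=0 F1=0 F2=6; commitIndex=0
Op 11: F2 acks idx 5 -> match: F0=0 F1=0 F2=6; commitIndex=0

Answer: 0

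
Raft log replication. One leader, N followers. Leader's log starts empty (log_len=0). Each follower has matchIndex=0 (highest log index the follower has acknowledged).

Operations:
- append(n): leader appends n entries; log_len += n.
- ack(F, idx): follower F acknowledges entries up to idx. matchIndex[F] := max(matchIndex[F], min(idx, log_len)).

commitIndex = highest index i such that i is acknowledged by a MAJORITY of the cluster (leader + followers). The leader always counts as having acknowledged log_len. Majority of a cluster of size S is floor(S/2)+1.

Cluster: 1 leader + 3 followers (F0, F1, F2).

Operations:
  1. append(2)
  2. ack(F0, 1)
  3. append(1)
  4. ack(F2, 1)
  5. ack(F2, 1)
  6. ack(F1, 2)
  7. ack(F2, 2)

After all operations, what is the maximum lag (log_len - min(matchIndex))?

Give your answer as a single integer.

Op 1: append 2 -> log_len=2
Op 2: F0 acks idx 1 -> match: F0=1 F1=0 F2=0; commitIndex=0
Op 3: append 1 -> log_len=3
Op 4: F2 acks idx 1 -> match: F0=1 F1=0 F2=1; commitIndex=1
Op 5: F2 acks idx 1 -> match: F0=1 F1=0 F2=1; commitIndex=1
Op 6: F1 acks idx 2 -> match: F0=1 F1=2 F2=1; commitIndex=1
Op 7: F2 acks idx 2 -> match: F0=1 F1=2 F2=2; commitIndex=2

Answer: 2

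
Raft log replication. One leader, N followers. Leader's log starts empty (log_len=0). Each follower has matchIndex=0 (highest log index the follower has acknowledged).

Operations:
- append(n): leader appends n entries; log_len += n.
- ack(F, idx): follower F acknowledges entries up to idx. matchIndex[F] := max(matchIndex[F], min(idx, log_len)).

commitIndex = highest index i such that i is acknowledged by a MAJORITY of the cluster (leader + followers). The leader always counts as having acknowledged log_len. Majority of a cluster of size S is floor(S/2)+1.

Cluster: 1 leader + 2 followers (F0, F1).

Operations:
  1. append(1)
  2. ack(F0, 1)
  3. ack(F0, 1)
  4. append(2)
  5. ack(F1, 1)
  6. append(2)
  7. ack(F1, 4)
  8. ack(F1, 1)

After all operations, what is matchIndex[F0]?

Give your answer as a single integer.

Answer: 1

Derivation:
Op 1: append 1 -> log_len=1
Op 2: F0 acks idx 1 -> match: F0=1 F1=0; commitIndex=1
Op 3: F0 acks idx 1 -> match: F0=1 F1=0; commitIndex=1
Op 4: append 2 -> log_len=3
Op 5: F1 acks idx 1 -> match: F0=1 F1=1; commitIndex=1
Op 6: append 2 -> log_len=5
Op 7: F1 acks idx 4 -> match: F0=1 F1=4; commitIndex=4
Op 8: F1 acks idx 1 -> match: F0=1 F1=4; commitIndex=4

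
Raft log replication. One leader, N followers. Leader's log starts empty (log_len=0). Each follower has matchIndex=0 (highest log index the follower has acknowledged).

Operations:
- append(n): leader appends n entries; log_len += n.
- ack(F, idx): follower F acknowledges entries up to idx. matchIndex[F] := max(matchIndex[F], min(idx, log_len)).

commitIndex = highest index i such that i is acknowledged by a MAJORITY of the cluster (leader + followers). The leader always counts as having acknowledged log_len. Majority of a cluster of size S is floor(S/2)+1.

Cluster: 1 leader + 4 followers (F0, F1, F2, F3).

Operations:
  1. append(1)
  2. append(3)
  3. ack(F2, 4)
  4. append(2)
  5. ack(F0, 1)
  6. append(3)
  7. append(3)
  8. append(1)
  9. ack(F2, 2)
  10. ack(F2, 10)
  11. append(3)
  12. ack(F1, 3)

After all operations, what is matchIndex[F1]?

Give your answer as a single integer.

Answer: 3

Derivation:
Op 1: append 1 -> log_len=1
Op 2: append 3 -> log_len=4
Op 3: F2 acks idx 4 -> match: F0=0 F1=0 F2=4 F3=0; commitIndex=0
Op 4: append 2 -> log_len=6
Op 5: F0 acks idx 1 -> match: F0=1 F1=0 F2=4 F3=0; commitIndex=1
Op 6: append 3 -> log_len=9
Op 7: append 3 -> log_len=12
Op 8: append 1 -> log_len=13
Op 9: F2 acks idx 2 -> match: F0=1 F1=0 F2=4 F3=0; commitIndex=1
Op 10: F2 acks idx 10 -> match: F0=1 F1=0 F2=10 F3=0; commitIndex=1
Op 11: append 3 -> log_len=16
Op 12: F1 acks idx 3 -> match: F0=1 F1=3 F2=10 F3=0; commitIndex=3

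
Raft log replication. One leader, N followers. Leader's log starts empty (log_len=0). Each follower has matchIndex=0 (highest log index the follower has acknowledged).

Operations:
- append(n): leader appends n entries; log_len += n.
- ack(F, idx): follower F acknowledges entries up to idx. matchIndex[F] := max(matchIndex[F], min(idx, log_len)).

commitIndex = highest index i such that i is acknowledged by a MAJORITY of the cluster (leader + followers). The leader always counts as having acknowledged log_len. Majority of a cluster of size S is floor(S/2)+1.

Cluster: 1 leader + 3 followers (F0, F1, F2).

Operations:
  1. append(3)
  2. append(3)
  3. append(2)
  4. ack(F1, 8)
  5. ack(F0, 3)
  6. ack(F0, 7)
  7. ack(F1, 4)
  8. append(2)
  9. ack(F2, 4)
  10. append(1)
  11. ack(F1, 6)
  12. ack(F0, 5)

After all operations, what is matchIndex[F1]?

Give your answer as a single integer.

Op 1: append 3 -> log_len=3
Op 2: append 3 -> log_len=6
Op 3: append 2 -> log_len=8
Op 4: F1 acks idx 8 -> match: F0=0 F1=8 F2=0; commitIndex=0
Op 5: F0 acks idx 3 -> match: F0=3 F1=8 F2=0; commitIndex=3
Op 6: F0 acks idx 7 -> match: F0=7 F1=8 F2=0; commitIndex=7
Op 7: F1 acks idx 4 -> match: F0=7 F1=8 F2=0; commitIndex=7
Op 8: append 2 -> log_len=10
Op 9: F2 acks idx 4 -> match: F0=7 F1=8 F2=4; commitIndex=7
Op 10: append 1 -> log_len=11
Op 11: F1 acks idx 6 -> match: F0=7 F1=8 F2=4; commitIndex=7
Op 12: F0 acks idx 5 -> match: F0=7 F1=8 F2=4; commitIndex=7

Answer: 8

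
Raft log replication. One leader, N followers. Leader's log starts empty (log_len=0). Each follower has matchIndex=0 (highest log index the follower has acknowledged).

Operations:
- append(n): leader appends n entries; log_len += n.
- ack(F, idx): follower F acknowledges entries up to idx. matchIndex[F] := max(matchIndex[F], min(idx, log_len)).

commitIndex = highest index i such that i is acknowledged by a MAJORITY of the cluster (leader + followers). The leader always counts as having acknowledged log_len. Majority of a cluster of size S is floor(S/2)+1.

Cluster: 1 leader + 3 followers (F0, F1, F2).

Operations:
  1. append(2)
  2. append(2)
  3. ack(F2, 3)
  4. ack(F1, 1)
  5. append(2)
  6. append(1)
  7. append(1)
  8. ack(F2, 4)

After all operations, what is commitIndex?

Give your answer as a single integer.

Answer: 1

Derivation:
Op 1: append 2 -> log_len=2
Op 2: append 2 -> log_len=4
Op 3: F2 acks idx 3 -> match: F0=0 F1=0 F2=3; commitIndex=0
Op 4: F1 acks idx 1 -> match: F0=0 F1=1 F2=3; commitIndex=1
Op 5: append 2 -> log_len=6
Op 6: append 1 -> log_len=7
Op 7: append 1 -> log_len=8
Op 8: F2 acks idx 4 -> match: F0=0 F1=1 F2=4; commitIndex=1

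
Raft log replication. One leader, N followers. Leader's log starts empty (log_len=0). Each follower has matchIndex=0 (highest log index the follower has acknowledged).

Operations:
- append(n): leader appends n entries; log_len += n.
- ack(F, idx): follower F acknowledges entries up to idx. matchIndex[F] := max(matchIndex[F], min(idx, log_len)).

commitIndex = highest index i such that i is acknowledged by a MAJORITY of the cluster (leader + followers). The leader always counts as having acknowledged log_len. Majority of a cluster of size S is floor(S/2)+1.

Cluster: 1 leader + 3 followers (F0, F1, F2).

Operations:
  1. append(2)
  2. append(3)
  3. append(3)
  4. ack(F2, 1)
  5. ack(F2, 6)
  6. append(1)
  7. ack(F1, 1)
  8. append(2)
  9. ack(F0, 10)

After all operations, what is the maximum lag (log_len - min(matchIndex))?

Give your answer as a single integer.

Answer: 10

Derivation:
Op 1: append 2 -> log_len=2
Op 2: append 3 -> log_len=5
Op 3: append 3 -> log_len=8
Op 4: F2 acks idx 1 -> match: F0=0 F1=0 F2=1; commitIndex=0
Op 5: F2 acks idx 6 -> match: F0=0 F1=0 F2=6; commitIndex=0
Op 6: append 1 -> log_len=9
Op 7: F1 acks idx 1 -> match: F0=0 F1=1 F2=6; commitIndex=1
Op 8: append 2 -> log_len=11
Op 9: F0 acks idx 10 -> match: F0=10 F1=1 F2=6; commitIndex=6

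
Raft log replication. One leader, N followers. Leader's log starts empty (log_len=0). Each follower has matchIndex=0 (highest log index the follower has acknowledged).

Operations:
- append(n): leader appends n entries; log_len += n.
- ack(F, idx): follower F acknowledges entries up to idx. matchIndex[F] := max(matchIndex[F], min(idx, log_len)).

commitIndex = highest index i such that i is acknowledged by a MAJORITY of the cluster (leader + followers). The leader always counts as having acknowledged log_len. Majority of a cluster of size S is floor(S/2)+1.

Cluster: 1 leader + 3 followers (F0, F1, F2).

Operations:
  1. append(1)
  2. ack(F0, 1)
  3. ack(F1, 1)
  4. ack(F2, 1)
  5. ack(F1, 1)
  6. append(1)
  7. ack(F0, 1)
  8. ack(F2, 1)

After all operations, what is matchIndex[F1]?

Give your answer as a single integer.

Answer: 1

Derivation:
Op 1: append 1 -> log_len=1
Op 2: F0 acks idx 1 -> match: F0=1 F1=0 F2=0; commitIndex=0
Op 3: F1 acks idx 1 -> match: F0=1 F1=1 F2=0; commitIndex=1
Op 4: F2 acks idx 1 -> match: F0=1 F1=1 F2=1; commitIndex=1
Op 5: F1 acks idx 1 -> match: F0=1 F1=1 F2=1; commitIndex=1
Op 6: append 1 -> log_len=2
Op 7: F0 acks idx 1 -> match: F0=1 F1=1 F2=1; commitIndex=1
Op 8: F2 acks idx 1 -> match: F0=1 F1=1 F2=1; commitIndex=1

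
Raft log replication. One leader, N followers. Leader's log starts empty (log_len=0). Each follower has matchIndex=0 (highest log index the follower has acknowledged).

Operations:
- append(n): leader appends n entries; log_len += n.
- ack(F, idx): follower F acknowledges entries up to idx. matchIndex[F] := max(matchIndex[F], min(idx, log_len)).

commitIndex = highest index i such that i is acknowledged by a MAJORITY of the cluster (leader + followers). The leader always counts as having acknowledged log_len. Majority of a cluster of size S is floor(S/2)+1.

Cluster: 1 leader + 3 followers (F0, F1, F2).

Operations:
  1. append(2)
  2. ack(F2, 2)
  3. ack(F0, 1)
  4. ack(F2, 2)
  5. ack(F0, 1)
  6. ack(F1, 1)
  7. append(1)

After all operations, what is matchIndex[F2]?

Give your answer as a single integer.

Op 1: append 2 -> log_len=2
Op 2: F2 acks idx 2 -> match: F0=0 F1=0 F2=2; commitIndex=0
Op 3: F0 acks idx 1 -> match: F0=1 F1=0 F2=2; commitIndex=1
Op 4: F2 acks idx 2 -> match: F0=1 F1=0 F2=2; commitIndex=1
Op 5: F0 acks idx 1 -> match: F0=1 F1=0 F2=2; commitIndex=1
Op 6: F1 acks idx 1 -> match: F0=1 F1=1 F2=2; commitIndex=1
Op 7: append 1 -> log_len=3

Answer: 2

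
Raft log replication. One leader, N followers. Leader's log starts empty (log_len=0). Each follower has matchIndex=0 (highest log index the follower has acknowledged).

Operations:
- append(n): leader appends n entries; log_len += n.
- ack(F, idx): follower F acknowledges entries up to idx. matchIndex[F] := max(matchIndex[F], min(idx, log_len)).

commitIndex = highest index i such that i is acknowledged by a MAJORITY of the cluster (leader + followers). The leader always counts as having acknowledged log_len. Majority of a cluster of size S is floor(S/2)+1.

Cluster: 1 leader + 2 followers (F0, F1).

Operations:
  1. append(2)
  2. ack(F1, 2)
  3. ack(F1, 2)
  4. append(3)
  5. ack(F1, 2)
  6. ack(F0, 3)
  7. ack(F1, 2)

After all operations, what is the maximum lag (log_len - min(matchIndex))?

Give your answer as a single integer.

Answer: 3

Derivation:
Op 1: append 2 -> log_len=2
Op 2: F1 acks idx 2 -> match: F0=0 F1=2; commitIndex=2
Op 3: F1 acks idx 2 -> match: F0=0 F1=2; commitIndex=2
Op 4: append 3 -> log_len=5
Op 5: F1 acks idx 2 -> match: F0=0 F1=2; commitIndex=2
Op 6: F0 acks idx 3 -> match: F0=3 F1=2; commitIndex=3
Op 7: F1 acks idx 2 -> match: F0=3 F1=2; commitIndex=3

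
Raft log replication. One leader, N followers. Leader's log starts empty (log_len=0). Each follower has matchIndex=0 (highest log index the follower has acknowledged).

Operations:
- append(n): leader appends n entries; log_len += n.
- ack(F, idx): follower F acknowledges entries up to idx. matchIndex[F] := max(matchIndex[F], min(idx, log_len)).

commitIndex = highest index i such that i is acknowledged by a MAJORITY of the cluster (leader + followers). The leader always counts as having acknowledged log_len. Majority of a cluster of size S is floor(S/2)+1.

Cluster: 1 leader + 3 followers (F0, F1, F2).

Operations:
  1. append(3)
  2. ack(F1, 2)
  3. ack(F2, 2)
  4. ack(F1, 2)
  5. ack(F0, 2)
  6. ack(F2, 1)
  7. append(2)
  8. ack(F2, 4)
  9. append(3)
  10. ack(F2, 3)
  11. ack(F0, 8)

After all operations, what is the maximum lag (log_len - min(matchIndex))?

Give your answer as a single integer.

Op 1: append 3 -> log_len=3
Op 2: F1 acks idx 2 -> match: F0=0 F1=2 F2=0; commitIndex=0
Op 3: F2 acks idx 2 -> match: F0=0 F1=2 F2=2; commitIndex=2
Op 4: F1 acks idx 2 -> match: F0=0 F1=2 F2=2; commitIndex=2
Op 5: F0 acks idx 2 -> match: F0=2 F1=2 F2=2; commitIndex=2
Op 6: F2 acks idx 1 -> match: F0=2 F1=2 F2=2; commitIndex=2
Op 7: append 2 -> log_len=5
Op 8: F2 acks idx 4 -> match: F0=2 F1=2 F2=4; commitIndex=2
Op 9: append 3 -> log_len=8
Op 10: F2 acks idx 3 -> match: F0=2 F1=2 F2=4; commitIndex=2
Op 11: F0 acks idx 8 -> match: F0=8 F1=2 F2=4; commitIndex=4

Answer: 6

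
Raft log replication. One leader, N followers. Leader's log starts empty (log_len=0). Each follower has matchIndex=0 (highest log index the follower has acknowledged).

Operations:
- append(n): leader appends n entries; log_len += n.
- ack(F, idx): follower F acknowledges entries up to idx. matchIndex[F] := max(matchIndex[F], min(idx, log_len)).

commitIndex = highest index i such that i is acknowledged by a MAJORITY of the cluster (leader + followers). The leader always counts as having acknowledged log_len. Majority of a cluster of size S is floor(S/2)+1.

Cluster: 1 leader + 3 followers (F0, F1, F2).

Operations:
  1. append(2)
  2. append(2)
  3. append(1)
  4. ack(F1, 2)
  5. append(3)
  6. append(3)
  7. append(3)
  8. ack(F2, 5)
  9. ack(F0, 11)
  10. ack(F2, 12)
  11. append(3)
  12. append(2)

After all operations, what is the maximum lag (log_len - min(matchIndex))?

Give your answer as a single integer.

Op 1: append 2 -> log_len=2
Op 2: append 2 -> log_len=4
Op 3: append 1 -> log_len=5
Op 4: F1 acks idx 2 -> match: F0=0 F1=2 F2=0; commitIndex=0
Op 5: append 3 -> log_len=8
Op 6: append 3 -> log_len=11
Op 7: append 3 -> log_len=14
Op 8: F2 acks idx 5 -> match: F0=0 F1=2 F2=5; commitIndex=2
Op 9: F0 acks idx 11 -> match: F0=11 F1=2 F2=5; commitIndex=5
Op 10: F2 acks idx 12 -> match: F0=11 F1=2 F2=12; commitIndex=11
Op 11: append 3 -> log_len=17
Op 12: append 2 -> log_len=19

Answer: 17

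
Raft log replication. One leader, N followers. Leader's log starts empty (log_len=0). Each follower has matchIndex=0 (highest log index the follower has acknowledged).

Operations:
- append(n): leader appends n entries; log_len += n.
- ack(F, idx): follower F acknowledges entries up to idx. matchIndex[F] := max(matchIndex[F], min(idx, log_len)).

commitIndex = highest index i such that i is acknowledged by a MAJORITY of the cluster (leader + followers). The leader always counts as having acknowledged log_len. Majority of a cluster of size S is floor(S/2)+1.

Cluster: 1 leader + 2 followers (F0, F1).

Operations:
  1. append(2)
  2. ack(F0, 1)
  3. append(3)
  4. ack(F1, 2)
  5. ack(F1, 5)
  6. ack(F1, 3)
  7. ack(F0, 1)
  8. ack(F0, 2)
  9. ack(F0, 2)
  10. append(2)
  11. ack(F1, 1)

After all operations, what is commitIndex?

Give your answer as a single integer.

Answer: 5

Derivation:
Op 1: append 2 -> log_len=2
Op 2: F0 acks idx 1 -> match: F0=1 F1=0; commitIndex=1
Op 3: append 3 -> log_len=5
Op 4: F1 acks idx 2 -> match: F0=1 F1=2; commitIndex=2
Op 5: F1 acks idx 5 -> match: F0=1 F1=5; commitIndex=5
Op 6: F1 acks idx 3 -> match: F0=1 F1=5; commitIndex=5
Op 7: F0 acks idx 1 -> match: F0=1 F1=5; commitIndex=5
Op 8: F0 acks idx 2 -> match: F0=2 F1=5; commitIndex=5
Op 9: F0 acks idx 2 -> match: F0=2 F1=5; commitIndex=5
Op 10: append 2 -> log_len=7
Op 11: F1 acks idx 1 -> match: F0=2 F1=5; commitIndex=5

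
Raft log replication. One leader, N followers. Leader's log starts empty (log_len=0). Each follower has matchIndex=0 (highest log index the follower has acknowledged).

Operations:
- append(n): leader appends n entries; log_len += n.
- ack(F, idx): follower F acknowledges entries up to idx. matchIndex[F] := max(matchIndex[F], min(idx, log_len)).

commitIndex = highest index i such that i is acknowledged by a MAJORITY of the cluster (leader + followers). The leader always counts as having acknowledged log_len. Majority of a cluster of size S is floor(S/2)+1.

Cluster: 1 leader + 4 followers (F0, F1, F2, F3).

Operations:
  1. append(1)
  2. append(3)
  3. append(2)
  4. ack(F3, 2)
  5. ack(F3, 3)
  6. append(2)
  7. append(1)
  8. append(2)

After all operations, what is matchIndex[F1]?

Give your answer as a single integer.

Answer: 0

Derivation:
Op 1: append 1 -> log_len=1
Op 2: append 3 -> log_len=4
Op 3: append 2 -> log_len=6
Op 4: F3 acks idx 2 -> match: F0=0 F1=0 F2=0 F3=2; commitIndex=0
Op 5: F3 acks idx 3 -> match: F0=0 F1=0 F2=0 F3=3; commitIndex=0
Op 6: append 2 -> log_len=8
Op 7: append 1 -> log_len=9
Op 8: append 2 -> log_len=11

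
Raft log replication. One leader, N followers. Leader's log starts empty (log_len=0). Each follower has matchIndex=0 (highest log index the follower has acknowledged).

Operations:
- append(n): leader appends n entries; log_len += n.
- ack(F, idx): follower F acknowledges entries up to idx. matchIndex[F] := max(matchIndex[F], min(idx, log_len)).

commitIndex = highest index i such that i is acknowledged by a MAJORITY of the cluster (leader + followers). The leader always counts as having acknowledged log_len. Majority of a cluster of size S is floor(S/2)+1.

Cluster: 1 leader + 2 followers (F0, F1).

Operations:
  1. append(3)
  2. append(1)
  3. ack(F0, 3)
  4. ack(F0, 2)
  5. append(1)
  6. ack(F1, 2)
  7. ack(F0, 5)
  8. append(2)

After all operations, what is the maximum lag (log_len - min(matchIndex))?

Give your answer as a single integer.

Answer: 5

Derivation:
Op 1: append 3 -> log_len=3
Op 2: append 1 -> log_len=4
Op 3: F0 acks idx 3 -> match: F0=3 F1=0; commitIndex=3
Op 4: F0 acks idx 2 -> match: F0=3 F1=0; commitIndex=3
Op 5: append 1 -> log_len=5
Op 6: F1 acks idx 2 -> match: F0=3 F1=2; commitIndex=3
Op 7: F0 acks idx 5 -> match: F0=5 F1=2; commitIndex=5
Op 8: append 2 -> log_len=7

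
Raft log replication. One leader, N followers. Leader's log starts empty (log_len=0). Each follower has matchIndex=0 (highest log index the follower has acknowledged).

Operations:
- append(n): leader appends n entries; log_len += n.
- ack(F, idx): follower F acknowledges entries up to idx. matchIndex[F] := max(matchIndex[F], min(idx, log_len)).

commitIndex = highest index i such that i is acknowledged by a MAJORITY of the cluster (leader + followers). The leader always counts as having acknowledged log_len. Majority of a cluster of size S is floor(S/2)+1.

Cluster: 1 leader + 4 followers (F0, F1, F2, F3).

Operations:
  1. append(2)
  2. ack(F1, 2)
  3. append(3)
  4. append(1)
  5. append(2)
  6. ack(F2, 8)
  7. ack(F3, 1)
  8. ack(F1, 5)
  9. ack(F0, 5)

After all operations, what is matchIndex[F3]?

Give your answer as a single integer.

Answer: 1

Derivation:
Op 1: append 2 -> log_len=2
Op 2: F1 acks idx 2 -> match: F0=0 F1=2 F2=0 F3=0; commitIndex=0
Op 3: append 3 -> log_len=5
Op 4: append 1 -> log_len=6
Op 5: append 2 -> log_len=8
Op 6: F2 acks idx 8 -> match: F0=0 F1=2 F2=8 F3=0; commitIndex=2
Op 7: F3 acks idx 1 -> match: F0=0 F1=2 F2=8 F3=1; commitIndex=2
Op 8: F1 acks idx 5 -> match: F0=0 F1=5 F2=8 F3=1; commitIndex=5
Op 9: F0 acks idx 5 -> match: F0=5 F1=5 F2=8 F3=1; commitIndex=5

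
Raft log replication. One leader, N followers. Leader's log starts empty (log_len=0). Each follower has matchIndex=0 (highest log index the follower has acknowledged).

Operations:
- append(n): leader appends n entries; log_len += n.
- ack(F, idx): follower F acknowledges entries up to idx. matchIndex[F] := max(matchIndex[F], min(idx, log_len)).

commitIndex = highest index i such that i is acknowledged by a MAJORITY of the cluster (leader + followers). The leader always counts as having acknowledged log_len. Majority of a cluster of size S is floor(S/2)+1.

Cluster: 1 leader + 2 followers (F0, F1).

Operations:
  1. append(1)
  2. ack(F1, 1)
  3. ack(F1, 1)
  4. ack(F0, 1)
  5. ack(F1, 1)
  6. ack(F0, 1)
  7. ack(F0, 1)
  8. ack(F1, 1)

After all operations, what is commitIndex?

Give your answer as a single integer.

Answer: 1

Derivation:
Op 1: append 1 -> log_len=1
Op 2: F1 acks idx 1 -> match: F0=0 F1=1; commitIndex=1
Op 3: F1 acks idx 1 -> match: F0=0 F1=1; commitIndex=1
Op 4: F0 acks idx 1 -> match: F0=1 F1=1; commitIndex=1
Op 5: F1 acks idx 1 -> match: F0=1 F1=1; commitIndex=1
Op 6: F0 acks idx 1 -> match: F0=1 F1=1; commitIndex=1
Op 7: F0 acks idx 1 -> match: F0=1 F1=1; commitIndex=1
Op 8: F1 acks idx 1 -> match: F0=1 F1=1; commitIndex=1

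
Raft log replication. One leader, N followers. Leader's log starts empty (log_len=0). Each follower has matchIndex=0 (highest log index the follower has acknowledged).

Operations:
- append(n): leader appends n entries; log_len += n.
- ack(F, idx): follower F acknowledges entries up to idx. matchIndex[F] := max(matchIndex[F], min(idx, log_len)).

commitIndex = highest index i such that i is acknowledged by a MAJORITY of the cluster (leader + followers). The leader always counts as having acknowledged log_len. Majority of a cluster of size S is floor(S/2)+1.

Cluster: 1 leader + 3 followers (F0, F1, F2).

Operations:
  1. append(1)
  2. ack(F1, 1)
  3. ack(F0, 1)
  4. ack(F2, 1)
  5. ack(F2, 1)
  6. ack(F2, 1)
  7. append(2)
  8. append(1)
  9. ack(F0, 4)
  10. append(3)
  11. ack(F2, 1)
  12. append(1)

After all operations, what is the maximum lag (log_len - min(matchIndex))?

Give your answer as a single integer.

Answer: 7

Derivation:
Op 1: append 1 -> log_len=1
Op 2: F1 acks idx 1 -> match: F0=0 F1=1 F2=0; commitIndex=0
Op 3: F0 acks idx 1 -> match: F0=1 F1=1 F2=0; commitIndex=1
Op 4: F2 acks idx 1 -> match: F0=1 F1=1 F2=1; commitIndex=1
Op 5: F2 acks idx 1 -> match: F0=1 F1=1 F2=1; commitIndex=1
Op 6: F2 acks idx 1 -> match: F0=1 F1=1 F2=1; commitIndex=1
Op 7: append 2 -> log_len=3
Op 8: append 1 -> log_len=4
Op 9: F0 acks idx 4 -> match: F0=4 F1=1 F2=1; commitIndex=1
Op 10: append 3 -> log_len=7
Op 11: F2 acks idx 1 -> match: F0=4 F1=1 F2=1; commitIndex=1
Op 12: append 1 -> log_len=8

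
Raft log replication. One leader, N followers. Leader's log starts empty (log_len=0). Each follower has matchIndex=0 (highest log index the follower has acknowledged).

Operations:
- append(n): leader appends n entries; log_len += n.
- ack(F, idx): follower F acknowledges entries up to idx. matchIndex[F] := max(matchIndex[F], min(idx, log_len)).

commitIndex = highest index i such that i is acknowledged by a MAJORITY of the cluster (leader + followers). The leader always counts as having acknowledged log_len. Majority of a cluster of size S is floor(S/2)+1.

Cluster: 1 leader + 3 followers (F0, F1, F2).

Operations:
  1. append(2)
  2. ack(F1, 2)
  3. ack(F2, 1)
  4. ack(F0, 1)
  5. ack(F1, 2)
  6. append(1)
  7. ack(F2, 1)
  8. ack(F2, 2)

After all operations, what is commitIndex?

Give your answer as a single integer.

Answer: 2

Derivation:
Op 1: append 2 -> log_len=2
Op 2: F1 acks idx 2 -> match: F0=0 F1=2 F2=0; commitIndex=0
Op 3: F2 acks idx 1 -> match: F0=0 F1=2 F2=1; commitIndex=1
Op 4: F0 acks idx 1 -> match: F0=1 F1=2 F2=1; commitIndex=1
Op 5: F1 acks idx 2 -> match: F0=1 F1=2 F2=1; commitIndex=1
Op 6: append 1 -> log_len=3
Op 7: F2 acks idx 1 -> match: F0=1 F1=2 F2=1; commitIndex=1
Op 8: F2 acks idx 2 -> match: F0=1 F1=2 F2=2; commitIndex=2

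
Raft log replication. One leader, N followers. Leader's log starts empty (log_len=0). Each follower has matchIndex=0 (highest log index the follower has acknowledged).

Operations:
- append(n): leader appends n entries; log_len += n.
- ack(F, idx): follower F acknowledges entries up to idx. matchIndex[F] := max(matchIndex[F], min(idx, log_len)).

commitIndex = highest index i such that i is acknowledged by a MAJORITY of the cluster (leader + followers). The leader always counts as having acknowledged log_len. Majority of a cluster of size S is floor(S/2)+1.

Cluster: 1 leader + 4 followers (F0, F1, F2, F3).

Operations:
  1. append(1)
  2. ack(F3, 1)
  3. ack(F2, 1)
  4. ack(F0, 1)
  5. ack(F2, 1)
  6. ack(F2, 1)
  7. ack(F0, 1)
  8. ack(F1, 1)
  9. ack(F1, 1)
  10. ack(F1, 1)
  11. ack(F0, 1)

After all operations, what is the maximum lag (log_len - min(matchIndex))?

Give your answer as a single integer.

Answer: 0

Derivation:
Op 1: append 1 -> log_len=1
Op 2: F3 acks idx 1 -> match: F0=0 F1=0 F2=0 F3=1; commitIndex=0
Op 3: F2 acks idx 1 -> match: F0=0 F1=0 F2=1 F3=1; commitIndex=1
Op 4: F0 acks idx 1 -> match: F0=1 F1=0 F2=1 F3=1; commitIndex=1
Op 5: F2 acks idx 1 -> match: F0=1 F1=0 F2=1 F3=1; commitIndex=1
Op 6: F2 acks idx 1 -> match: F0=1 F1=0 F2=1 F3=1; commitIndex=1
Op 7: F0 acks idx 1 -> match: F0=1 F1=0 F2=1 F3=1; commitIndex=1
Op 8: F1 acks idx 1 -> match: F0=1 F1=1 F2=1 F3=1; commitIndex=1
Op 9: F1 acks idx 1 -> match: F0=1 F1=1 F2=1 F3=1; commitIndex=1
Op 10: F1 acks idx 1 -> match: F0=1 F1=1 F2=1 F3=1; commitIndex=1
Op 11: F0 acks idx 1 -> match: F0=1 F1=1 F2=1 F3=1; commitIndex=1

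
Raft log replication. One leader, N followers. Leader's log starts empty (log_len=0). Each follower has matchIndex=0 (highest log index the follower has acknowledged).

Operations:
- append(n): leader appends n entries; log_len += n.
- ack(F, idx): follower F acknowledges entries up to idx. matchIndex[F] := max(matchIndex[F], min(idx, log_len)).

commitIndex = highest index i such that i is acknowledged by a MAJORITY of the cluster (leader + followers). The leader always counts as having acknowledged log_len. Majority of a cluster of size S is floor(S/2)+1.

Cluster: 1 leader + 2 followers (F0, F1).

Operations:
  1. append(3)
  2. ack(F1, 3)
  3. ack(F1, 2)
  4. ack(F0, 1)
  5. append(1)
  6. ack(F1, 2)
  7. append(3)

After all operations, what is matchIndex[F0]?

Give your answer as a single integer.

Answer: 1

Derivation:
Op 1: append 3 -> log_len=3
Op 2: F1 acks idx 3 -> match: F0=0 F1=3; commitIndex=3
Op 3: F1 acks idx 2 -> match: F0=0 F1=3; commitIndex=3
Op 4: F0 acks idx 1 -> match: F0=1 F1=3; commitIndex=3
Op 5: append 1 -> log_len=4
Op 6: F1 acks idx 2 -> match: F0=1 F1=3; commitIndex=3
Op 7: append 3 -> log_len=7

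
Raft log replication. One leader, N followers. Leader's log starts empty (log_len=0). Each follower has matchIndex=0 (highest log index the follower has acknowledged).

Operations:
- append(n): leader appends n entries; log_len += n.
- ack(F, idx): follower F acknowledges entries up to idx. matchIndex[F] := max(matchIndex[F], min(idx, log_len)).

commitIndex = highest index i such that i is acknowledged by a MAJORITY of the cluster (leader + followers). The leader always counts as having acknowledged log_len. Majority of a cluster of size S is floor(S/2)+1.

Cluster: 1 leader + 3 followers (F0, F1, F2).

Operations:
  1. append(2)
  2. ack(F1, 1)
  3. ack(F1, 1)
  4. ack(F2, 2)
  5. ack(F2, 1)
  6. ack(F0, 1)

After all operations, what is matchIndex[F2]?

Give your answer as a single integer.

Op 1: append 2 -> log_len=2
Op 2: F1 acks idx 1 -> match: F0=0 F1=1 F2=0; commitIndex=0
Op 3: F1 acks idx 1 -> match: F0=0 F1=1 F2=0; commitIndex=0
Op 4: F2 acks idx 2 -> match: F0=0 F1=1 F2=2; commitIndex=1
Op 5: F2 acks idx 1 -> match: F0=0 F1=1 F2=2; commitIndex=1
Op 6: F0 acks idx 1 -> match: F0=1 F1=1 F2=2; commitIndex=1

Answer: 2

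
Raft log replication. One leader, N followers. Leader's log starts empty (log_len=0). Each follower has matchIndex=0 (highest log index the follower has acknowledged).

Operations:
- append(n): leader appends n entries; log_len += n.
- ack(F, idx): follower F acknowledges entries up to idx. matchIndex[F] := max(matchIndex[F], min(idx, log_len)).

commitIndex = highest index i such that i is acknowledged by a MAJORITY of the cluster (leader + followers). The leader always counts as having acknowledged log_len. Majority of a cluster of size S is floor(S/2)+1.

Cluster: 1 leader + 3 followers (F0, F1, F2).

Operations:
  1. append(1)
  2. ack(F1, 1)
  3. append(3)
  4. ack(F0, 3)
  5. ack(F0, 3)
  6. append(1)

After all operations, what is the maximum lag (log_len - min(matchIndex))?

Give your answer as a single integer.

Answer: 5

Derivation:
Op 1: append 1 -> log_len=1
Op 2: F1 acks idx 1 -> match: F0=0 F1=1 F2=0; commitIndex=0
Op 3: append 3 -> log_len=4
Op 4: F0 acks idx 3 -> match: F0=3 F1=1 F2=0; commitIndex=1
Op 5: F0 acks idx 3 -> match: F0=3 F1=1 F2=0; commitIndex=1
Op 6: append 1 -> log_len=5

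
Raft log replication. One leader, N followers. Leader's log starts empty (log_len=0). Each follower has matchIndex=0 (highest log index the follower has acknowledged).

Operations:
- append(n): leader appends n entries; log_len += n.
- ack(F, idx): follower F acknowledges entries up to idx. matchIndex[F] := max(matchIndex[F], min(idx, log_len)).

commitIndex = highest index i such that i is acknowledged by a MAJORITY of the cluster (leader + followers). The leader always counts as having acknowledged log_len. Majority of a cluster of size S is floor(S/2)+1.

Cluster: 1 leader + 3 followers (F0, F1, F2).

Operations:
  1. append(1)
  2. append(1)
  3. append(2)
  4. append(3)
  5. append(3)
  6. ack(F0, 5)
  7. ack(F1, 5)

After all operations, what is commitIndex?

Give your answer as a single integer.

Op 1: append 1 -> log_len=1
Op 2: append 1 -> log_len=2
Op 3: append 2 -> log_len=4
Op 4: append 3 -> log_len=7
Op 5: append 3 -> log_len=10
Op 6: F0 acks idx 5 -> match: F0=5 F1=0 F2=0; commitIndex=0
Op 7: F1 acks idx 5 -> match: F0=5 F1=5 F2=0; commitIndex=5

Answer: 5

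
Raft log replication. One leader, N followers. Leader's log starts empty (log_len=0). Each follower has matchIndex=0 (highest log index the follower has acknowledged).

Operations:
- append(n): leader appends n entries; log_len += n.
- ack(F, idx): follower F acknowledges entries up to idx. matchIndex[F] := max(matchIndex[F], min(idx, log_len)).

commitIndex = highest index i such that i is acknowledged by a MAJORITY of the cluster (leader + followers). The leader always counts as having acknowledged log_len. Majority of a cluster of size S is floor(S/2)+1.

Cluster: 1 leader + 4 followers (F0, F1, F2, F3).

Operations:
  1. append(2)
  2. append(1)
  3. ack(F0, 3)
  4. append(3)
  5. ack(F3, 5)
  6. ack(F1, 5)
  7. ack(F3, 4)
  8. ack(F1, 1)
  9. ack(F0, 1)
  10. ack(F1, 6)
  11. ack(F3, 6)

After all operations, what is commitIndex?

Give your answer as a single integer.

Answer: 6

Derivation:
Op 1: append 2 -> log_len=2
Op 2: append 1 -> log_len=3
Op 3: F0 acks idx 3 -> match: F0=3 F1=0 F2=0 F3=0; commitIndex=0
Op 4: append 3 -> log_len=6
Op 5: F3 acks idx 5 -> match: F0=3 F1=0 F2=0 F3=5; commitIndex=3
Op 6: F1 acks idx 5 -> match: F0=3 F1=5 F2=0 F3=5; commitIndex=5
Op 7: F3 acks idx 4 -> match: F0=3 F1=5 F2=0 F3=5; commitIndex=5
Op 8: F1 acks idx 1 -> match: F0=3 F1=5 F2=0 F3=5; commitIndex=5
Op 9: F0 acks idx 1 -> match: F0=3 F1=5 F2=0 F3=5; commitIndex=5
Op 10: F1 acks idx 6 -> match: F0=3 F1=6 F2=0 F3=5; commitIndex=5
Op 11: F3 acks idx 6 -> match: F0=3 F1=6 F2=0 F3=6; commitIndex=6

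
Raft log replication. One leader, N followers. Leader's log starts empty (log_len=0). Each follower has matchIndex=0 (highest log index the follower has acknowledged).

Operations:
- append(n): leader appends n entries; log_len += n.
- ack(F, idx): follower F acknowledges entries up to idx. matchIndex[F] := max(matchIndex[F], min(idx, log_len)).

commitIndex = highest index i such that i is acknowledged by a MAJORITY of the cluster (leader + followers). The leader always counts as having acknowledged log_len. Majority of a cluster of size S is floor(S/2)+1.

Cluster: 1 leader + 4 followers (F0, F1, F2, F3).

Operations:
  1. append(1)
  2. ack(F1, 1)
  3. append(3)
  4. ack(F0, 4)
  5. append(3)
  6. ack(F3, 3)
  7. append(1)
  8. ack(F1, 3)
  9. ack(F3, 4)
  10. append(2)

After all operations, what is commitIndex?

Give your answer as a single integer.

Answer: 4

Derivation:
Op 1: append 1 -> log_len=1
Op 2: F1 acks idx 1 -> match: F0=0 F1=1 F2=0 F3=0; commitIndex=0
Op 3: append 3 -> log_len=4
Op 4: F0 acks idx 4 -> match: F0=4 F1=1 F2=0 F3=0; commitIndex=1
Op 5: append 3 -> log_len=7
Op 6: F3 acks idx 3 -> match: F0=4 F1=1 F2=0 F3=3; commitIndex=3
Op 7: append 1 -> log_len=8
Op 8: F1 acks idx 3 -> match: F0=4 F1=3 F2=0 F3=3; commitIndex=3
Op 9: F3 acks idx 4 -> match: F0=4 F1=3 F2=0 F3=4; commitIndex=4
Op 10: append 2 -> log_len=10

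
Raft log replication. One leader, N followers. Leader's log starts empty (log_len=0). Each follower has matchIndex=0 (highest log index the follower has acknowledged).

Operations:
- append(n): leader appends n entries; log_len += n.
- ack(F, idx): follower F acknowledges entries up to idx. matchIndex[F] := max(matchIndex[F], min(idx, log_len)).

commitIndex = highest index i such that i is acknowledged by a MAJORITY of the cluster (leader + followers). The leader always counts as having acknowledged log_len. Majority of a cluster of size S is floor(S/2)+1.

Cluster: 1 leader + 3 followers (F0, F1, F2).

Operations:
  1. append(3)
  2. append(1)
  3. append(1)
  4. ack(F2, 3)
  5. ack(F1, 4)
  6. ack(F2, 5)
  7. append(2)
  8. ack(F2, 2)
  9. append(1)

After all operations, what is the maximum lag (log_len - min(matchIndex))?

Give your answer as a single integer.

Op 1: append 3 -> log_len=3
Op 2: append 1 -> log_len=4
Op 3: append 1 -> log_len=5
Op 4: F2 acks idx 3 -> match: F0=0 F1=0 F2=3; commitIndex=0
Op 5: F1 acks idx 4 -> match: F0=0 F1=4 F2=3; commitIndex=3
Op 6: F2 acks idx 5 -> match: F0=0 F1=4 F2=5; commitIndex=4
Op 7: append 2 -> log_len=7
Op 8: F2 acks idx 2 -> match: F0=0 F1=4 F2=5; commitIndex=4
Op 9: append 1 -> log_len=8

Answer: 8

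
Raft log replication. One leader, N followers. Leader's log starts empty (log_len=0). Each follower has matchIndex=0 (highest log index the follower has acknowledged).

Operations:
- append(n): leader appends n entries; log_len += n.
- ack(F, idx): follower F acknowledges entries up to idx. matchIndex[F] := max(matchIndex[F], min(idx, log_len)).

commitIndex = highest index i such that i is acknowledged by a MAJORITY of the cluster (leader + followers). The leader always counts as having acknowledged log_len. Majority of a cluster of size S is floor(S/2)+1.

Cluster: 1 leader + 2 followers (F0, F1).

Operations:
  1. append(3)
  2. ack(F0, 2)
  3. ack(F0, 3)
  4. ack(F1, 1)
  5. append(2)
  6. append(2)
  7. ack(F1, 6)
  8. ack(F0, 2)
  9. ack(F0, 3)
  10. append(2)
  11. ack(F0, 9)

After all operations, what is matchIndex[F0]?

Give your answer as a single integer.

Answer: 9

Derivation:
Op 1: append 3 -> log_len=3
Op 2: F0 acks idx 2 -> match: F0=2 F1=0; commitIndex=2
Op 3: F0 acks idx 3 -> match: F0=3 F1=0; commitIndex=3
Op 4: F1 acks idx 1 -> match: F0=3 F1=1; commitIndex=3
Op 5: append 2 -> log_len=5
Op 6: append 2 -> log_len=7
Op 7: F1 acks idx 6 -> match: F0=3 F1=6; commitIndex=6
Op 8: F0 acks idx 2 -> match: F0=3 F1=6; commitIndex=6
Op 9: F0 acks idx 3 -> match: F0=3 F1=6; commitIndex=6
Op 10: append 2 -> log_len=9
Op 11: F0 acks idx 9 -> match: F0=9 F1=6; commitIndex=9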